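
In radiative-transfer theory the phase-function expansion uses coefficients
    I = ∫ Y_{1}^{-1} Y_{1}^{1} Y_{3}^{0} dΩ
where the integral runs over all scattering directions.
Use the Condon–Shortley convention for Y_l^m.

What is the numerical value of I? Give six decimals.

0.000000

l₃=3 ∉ [0,2] — triangle fails ⇒ I = 0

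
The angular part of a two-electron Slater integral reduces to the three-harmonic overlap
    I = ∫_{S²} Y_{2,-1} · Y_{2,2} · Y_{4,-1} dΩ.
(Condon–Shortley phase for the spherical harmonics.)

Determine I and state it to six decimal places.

m-sum 0 ✓  L=8 even ✓  0≤4≤4 ✓
Π(2lᵢ+1) = 5×5×9 = 225
triangle coeff Δ(2,2,4) = 1/630
Σ_t [0,0]: t=0:+1/16 = 1/16
(3j)²=2/35 [(2 2 4; 0 0 0)], sign=+1
Σ_t [0,0]: t=0:+1/144 = 1/144
(3j)²=1/126 [(2 2 4; -1 2 -1)], sign=-1
⇒ 4πI² = 5/49
I = (-1)√(5/49/(4π)) = -0.09011188

-0.090112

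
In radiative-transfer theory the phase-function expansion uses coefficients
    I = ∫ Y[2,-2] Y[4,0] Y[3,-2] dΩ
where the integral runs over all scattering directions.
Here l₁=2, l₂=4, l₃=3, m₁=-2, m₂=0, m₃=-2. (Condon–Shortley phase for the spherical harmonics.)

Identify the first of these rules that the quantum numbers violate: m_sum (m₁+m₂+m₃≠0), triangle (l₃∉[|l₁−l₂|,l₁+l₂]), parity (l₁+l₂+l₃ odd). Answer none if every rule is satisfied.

m_sum

Σmᵢ = -4  ✗
l₃∈[|l₁−l₂|,l₁+l₂]=[2,6], have l₃=3
Σlᵢ = 9 ⇒ odd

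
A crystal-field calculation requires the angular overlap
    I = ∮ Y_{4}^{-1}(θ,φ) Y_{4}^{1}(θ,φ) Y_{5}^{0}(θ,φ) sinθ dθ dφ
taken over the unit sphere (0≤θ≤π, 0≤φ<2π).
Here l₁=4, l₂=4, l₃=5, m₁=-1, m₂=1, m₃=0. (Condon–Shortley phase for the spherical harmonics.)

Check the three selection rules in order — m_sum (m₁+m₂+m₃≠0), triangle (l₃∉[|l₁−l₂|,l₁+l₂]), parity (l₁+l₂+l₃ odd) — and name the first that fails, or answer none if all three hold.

parity

m₁+m₂+m₃ = -1 + 1 + 0 = 0  ✓
triangle: |4−4|=0 ≤ l₃=5 ≤ 4+4=8  ✓
parity: l₁+l₂+l₃ = 13 is odd  ✗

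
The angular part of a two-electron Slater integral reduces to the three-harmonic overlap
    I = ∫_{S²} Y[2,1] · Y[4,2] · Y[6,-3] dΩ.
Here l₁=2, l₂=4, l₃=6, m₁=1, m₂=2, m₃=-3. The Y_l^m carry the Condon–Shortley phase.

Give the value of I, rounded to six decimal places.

Rules hold: Σm=0, L=12 even, 2≤6≤6.
N = 5·9·13 = 585
Δ = 0!·4!·8!/13! = 1/6435
Racah Σ t=0..0: t=0:+1/2304 = 1/2304
⇒ 3j(2 4 6; 0 0 0)² = 5/143, sgn +1
Racah Σ t=0..0: t=0:+1/8640 = 1/8640
⇒ 3j(2 4 6; 1 2 -3)² = 28/715, sgn -1
4πI² = N·(3j₀)²·(3jₘ)² = 1260/1573
I = -1·√(0.801017/4π) = -0.25247360

-0.252474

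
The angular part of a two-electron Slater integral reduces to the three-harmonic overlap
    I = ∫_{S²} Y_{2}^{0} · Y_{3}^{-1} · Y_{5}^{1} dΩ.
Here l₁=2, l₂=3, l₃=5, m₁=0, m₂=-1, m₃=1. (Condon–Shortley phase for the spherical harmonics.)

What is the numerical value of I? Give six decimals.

-0.227318

Checks pass: Σm=0; 10 even; l₃=5∈[1,5].
(2·2+1)(2·3+1)(2·5+1) = 385
Δ: 0! 4! 6! / 11! → 1/2310
sum: t=0:+1/144 = 1/144
3j²(2 3 5; 0 0 0) = Δ·Π!·Σ² = 10/231  (sign -1)
sum: t=0:+1/192 = 1/192
3j²(2 3 5; 0 -1 1) = Δ·Π!·Σ² = 3/77  (sign +1)
combine: 4πI² = 385·10/231·3/77 = 50/77
take √, sign -1: I = -0.22731846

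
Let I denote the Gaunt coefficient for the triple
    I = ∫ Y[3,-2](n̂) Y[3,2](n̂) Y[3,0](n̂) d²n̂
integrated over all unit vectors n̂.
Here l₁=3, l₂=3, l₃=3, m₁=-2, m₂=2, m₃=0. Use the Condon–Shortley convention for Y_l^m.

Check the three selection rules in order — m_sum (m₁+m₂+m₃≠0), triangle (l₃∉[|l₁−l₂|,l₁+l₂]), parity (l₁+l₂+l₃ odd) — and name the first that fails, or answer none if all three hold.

Σmᵢ = 0  ✓
l₃∈[|l₁−l₂|,l₁+l₂]=[0,6], have l₃=3  ✓
Σlᵢ = 9 ⇒ odd  ✗

parity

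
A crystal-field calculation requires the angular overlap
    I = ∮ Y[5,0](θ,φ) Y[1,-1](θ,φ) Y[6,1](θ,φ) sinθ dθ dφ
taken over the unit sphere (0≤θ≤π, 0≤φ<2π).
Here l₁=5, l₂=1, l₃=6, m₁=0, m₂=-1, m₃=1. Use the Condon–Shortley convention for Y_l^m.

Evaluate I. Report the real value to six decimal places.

m-sum 0 ✓  L=12 even ✓  4≤6≤6 ✓
Π(2lᵢ+1) = 11×3×13 = 429
triangle coeff Δ(5,1,6) = 1/858
Σ_t [0,0]: t=0:+1/14400 = 1/14400
(3j)²=6/143 [(5 1 6; 0 0 0)], sign=+1
Σ_t [0,0]: t=0:+1/28800 = 1/28800
(3j)²=7/286 [(5 1 6; 0 -1 1)], sign=-1
⇒ 4πI² = 63/143
I = (-1)√(63/143/(4π)) = -0.18723944

-0.187239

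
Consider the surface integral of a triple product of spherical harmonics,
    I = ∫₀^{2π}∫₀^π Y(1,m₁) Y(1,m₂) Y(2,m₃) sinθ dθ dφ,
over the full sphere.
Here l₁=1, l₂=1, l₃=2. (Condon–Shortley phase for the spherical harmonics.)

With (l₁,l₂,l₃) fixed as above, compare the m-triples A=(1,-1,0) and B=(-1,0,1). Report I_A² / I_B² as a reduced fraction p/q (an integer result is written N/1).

1/3

l's match ⇒ only the (l;m) 3-j factors differ between A and B.
A: triangle coeff Δ(1,1,2) = 1/30; Σ_t [0,0]: t=0:+1/4 = 1/4; (3j)²=1/30 [(1 1 2; 1 -1 0)], sign=+1
B: triangle coeff Δ(1,1,2) = 1/30; Σ_t [0,0]: t=0:+1/2 = 1/2; (3j)²=1/10 [(1 1 2; -1 0 1)], sign=-1
I_A²/I_B² = (1/30)/(1/10) = 1/3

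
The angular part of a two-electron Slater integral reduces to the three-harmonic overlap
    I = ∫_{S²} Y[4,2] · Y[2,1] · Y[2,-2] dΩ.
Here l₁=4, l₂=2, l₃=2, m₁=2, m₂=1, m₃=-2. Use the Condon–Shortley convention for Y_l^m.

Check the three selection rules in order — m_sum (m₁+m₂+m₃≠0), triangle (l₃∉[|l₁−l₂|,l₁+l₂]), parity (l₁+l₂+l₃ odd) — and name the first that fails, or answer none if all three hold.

azimuthal sum: 2 + 1 − 2 = 1  ✗
2 ≤ 2 ≤ 6 (triangle on l)
L = 4 + 2 + 2 = 8 (even)

m_sum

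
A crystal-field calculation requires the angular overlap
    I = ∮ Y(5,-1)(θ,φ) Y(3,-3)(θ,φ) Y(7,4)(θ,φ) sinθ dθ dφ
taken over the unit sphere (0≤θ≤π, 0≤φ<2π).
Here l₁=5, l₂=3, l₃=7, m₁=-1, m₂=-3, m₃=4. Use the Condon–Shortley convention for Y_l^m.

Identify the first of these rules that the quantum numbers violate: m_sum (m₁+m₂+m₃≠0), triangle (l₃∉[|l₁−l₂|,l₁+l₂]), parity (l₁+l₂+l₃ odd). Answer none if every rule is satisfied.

m₁+m₂+m₃ = -1 − 3 + 4 = 0  ✓
triangle: |5−3|=2 ≤ l₃=7 ≤ 5+3=8  ✓
parity: l₁+l₂+l₃ = 15 is odd  ✗

parity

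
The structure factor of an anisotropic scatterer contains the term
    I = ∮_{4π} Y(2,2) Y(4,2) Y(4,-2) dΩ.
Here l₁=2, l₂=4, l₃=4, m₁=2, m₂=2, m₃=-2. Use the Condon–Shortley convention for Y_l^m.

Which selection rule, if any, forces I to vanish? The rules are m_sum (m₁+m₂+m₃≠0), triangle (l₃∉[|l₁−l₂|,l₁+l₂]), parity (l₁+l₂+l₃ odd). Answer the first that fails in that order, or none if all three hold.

Σmᵢ = 2  ✗
l₃∈[|l₁−l₂|,l₁+l₂]=[2,6], have l₃=4
Σlᵢ = 10 ⇒ even

m_sum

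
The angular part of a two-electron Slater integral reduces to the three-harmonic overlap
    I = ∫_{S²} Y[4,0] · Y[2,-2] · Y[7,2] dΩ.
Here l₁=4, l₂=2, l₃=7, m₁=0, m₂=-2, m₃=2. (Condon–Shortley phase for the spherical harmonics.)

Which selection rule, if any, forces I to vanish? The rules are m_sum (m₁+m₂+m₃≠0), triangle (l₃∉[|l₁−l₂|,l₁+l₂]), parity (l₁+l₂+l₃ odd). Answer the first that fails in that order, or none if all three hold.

triangle

azimuthal sum: 0 − 2 + 2 = 0  ✓
2 ≤ 7 ≤ 6 (triangle on l)  ✗
L = 4 + 2 + 7 = 13 (odd)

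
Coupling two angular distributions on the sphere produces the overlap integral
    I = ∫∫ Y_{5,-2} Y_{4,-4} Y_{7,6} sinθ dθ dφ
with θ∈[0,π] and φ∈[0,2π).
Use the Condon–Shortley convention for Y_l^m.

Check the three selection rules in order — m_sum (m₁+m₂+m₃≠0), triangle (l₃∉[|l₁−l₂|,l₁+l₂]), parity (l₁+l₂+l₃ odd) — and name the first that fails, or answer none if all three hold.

m₁+m₂+m₃ = -2 − 4 + 6 = 0  ✓
triangle: |5−4|=1 ≤ l₃=7 ≤ 5+4=9  ✓
parity: l₁+l₂+l₃ = 16 is even  ✓

none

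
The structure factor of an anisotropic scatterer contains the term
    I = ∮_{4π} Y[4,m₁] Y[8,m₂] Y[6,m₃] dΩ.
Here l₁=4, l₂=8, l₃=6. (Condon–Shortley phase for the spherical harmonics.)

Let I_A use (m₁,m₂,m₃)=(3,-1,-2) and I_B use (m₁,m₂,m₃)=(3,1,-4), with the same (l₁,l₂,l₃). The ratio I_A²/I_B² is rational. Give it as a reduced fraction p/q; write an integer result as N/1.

Same 4,8,6: normalisation and zero-m 3j drop out of the ratio.
A: Δ: 6! 2! 10! / 19! → 1/23279256; sum: t=0:+1/21772800 t=1:−1/4147200 = -17/87091200; 3j²(4 8 6; 3 -1 -2) = Δ·Π!·Σ² = 119/8151  (sign -1)
B: Δ: 6! 2! 10! / 19! → 1/23279256; sum: t=0:+1/261273600 t=1:−1/19353600 = -1/20901888; 3j²(4 8 6; 3 1 -4) = Δ·Π!·Σ² = 21875/3325608  (sign -1)
I_A²/I_B² = (119/8151)/(21875/3325608) = 6936/3125

6936/3125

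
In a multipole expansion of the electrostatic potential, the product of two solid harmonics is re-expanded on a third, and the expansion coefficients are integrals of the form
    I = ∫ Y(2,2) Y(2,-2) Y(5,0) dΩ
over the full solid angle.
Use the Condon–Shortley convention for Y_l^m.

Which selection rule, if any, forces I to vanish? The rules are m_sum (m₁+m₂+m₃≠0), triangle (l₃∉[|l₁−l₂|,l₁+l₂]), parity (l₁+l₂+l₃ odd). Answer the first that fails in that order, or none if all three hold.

triangle

azimuthal sum: 2 − 2 + 0 = 0  ✓
0 ≤ 5 ≤ 4 (triangle on l)  ✗
L = 2 + 2 + 5 = 9 (odd)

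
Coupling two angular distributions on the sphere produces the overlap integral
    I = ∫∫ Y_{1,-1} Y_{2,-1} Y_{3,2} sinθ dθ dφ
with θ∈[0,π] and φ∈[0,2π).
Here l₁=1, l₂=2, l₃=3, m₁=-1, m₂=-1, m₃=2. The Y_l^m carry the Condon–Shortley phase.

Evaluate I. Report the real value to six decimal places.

Checks pass: Σm=0; 6 even; l₃=3∈[1,3].
(2·1+1)(2·2+1)(2·3+1) = 105
Δ: 0! 2! 4! / 7! → 1/105
sum: t=0:+1/4 = 1/4
3j²(1 2 3; 0 0 0) = Δ·Π!·Σ² = 3/35  (sign -1)
sum: t=0:+1/12 = 1/12
3j²(1 2 3; -1 -1 2) = Δ·Π!·Σ² = 2/21  (sign -1)
combine: 4πI² = 105·3/35·2/21 = 6/7
take √, sign +1: I = 0.26116903

0.261169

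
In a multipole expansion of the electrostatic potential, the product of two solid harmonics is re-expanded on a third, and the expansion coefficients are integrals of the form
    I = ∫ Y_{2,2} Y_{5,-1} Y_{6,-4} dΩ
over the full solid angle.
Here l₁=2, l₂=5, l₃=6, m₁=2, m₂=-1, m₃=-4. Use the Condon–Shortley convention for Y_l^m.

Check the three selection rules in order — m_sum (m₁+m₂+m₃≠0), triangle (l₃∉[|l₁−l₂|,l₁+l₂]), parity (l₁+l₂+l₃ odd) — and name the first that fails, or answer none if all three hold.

m_sum

m₁+m₂+m₃ = 2 − 1 − 4 = -3  ✗
triangle: |2−5|=3 ≤ l₃=6 ≤ 2+5=7
parity: l₁+l₂+l₃ = 13 is odd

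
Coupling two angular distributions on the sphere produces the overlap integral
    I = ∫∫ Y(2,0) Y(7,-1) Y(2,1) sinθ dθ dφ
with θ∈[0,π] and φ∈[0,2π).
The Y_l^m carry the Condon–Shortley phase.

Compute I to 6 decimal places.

|2−7|≤2≤2+7 violated ⇒ I = 0

0.000000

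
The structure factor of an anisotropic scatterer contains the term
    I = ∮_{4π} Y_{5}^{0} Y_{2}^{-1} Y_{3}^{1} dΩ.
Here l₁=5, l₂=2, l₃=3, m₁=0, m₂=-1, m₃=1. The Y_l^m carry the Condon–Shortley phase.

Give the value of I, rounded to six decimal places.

0.169433

Checks pass: Σm=0; 10 even; l₃=3∈[3,7].
(2·5+1)(2·2+1)(2·3+1) = 385
Δ: 4! 6! 0! / 11! → 1/2310
sum: t=2:+1/144 = 1/144
3j²(5 2 3; 0 0 0) = Δ·Π!·Σ² = 10/231  (sign -1)
sum: t=1:−1/288 = -1/288
3j²(5 2 3; 0 -1 1) = Δ·Π!·Σ² = 5/231  (sign -1)
combine: 4πI² = 385·10/231·5/231 = 250/693
take √, sign +1: I = 0.16943318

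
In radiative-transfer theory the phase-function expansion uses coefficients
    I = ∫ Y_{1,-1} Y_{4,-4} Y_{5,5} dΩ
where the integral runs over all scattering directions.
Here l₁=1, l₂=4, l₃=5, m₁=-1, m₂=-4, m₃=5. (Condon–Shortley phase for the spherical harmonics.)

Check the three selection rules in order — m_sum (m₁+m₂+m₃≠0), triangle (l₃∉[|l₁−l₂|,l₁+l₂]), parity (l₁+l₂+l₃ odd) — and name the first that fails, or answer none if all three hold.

m₁+m₂+m₃ = -1 − 4 + 5 = 0  ✓
triangle: |1−4|=3 ≤ l₃=5 ≤ 1+4=5  ✓
parity: l₁+l₂+l₃ = 10 is even  ✓

none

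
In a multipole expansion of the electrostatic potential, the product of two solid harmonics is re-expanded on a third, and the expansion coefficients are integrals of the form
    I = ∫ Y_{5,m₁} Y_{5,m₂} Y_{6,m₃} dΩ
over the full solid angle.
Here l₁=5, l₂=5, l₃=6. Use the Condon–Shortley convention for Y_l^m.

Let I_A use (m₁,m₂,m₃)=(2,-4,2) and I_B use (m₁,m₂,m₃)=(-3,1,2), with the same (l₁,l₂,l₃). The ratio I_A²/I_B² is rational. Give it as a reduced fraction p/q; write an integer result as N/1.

Same 5,5,6: normalisation and zero-m 3j drop out of the ratio.
A: Δ: 4! 6! 6! / 17! → 1/28588560; sum: t=0:+1/103680 t=1:−1/207360 = 1/207360; 3j²(5 5 6; 2 -4 2) = Δ·Π!·Σ² = 21/2431  (sign +1)
B: Δ: 4! 6! 6! / 17! → 1/28588560; sum: t=2:+1/138240 t=3:−1/25920 t=4:+1/55296 = -11/829440; 3j²(5 5 6; -3 1 2) = Δ·Π!·Σ² = 11/1326  (sign -1)
I_A²/I_B² = (21/2431)/(11/1326) = 126/121

126/121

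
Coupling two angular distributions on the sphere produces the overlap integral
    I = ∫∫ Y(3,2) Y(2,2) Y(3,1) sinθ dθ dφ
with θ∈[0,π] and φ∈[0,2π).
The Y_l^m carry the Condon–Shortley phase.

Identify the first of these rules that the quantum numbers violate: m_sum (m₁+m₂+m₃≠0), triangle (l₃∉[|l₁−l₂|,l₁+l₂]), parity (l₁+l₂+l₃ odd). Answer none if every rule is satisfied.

azimuthal sum: 2 + 2 + 1 = 5  ✗
1 ≤ 3 ≤ 5 (triangle on l)
L = 3 + 2 + 3 = 8 (even)

m_sum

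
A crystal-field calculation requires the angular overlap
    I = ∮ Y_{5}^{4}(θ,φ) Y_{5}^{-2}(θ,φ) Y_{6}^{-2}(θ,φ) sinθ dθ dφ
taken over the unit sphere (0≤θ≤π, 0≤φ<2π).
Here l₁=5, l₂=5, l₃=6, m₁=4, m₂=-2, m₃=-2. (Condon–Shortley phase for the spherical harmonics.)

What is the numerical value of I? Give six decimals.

Rules hold: Σm=0, L=16 even, 0≤6≤10.
N = 11·11·13 = 1573
Δ = 4!·6!·6!/17! = 1/28588560
Racah Σ t=0..4: t=0:+1/345600 t=1:−1/13824 t=2:+1/5184 t=3:−1/13824 t=4:+1/345600 = 7/129600
⇒ 3j(5 5 6; 0 0 0)² = 80/7293, sgn +1
Racah Σ t=0..1: t=0:+1/103680 t=1:−1/207360 = 1/207360
⇒ 3j(5 5 6; 4 -2 -2)² = 21/2431, sgn +1
4πI² = N·(3j₀)²·(3jₘ)² = 560/3757
I = +1·√(0.149055/4π) = 0.10891018

0.108910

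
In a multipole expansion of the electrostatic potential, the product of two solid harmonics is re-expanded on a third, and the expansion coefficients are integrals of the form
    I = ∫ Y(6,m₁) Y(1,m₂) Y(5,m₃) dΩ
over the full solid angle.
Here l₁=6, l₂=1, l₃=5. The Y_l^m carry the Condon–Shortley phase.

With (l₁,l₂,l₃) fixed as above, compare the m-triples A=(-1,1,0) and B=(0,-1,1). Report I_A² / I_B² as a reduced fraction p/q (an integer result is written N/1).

7/5

l's match ⇒ only the (l;m) 3-j factors differ between A and B.
A: triangle coeff Δ(6,1,5) = 1/858; Σ_t [2,2]: t=2:+1/28800 = 1/28800; (3j)²=7/286 [(6 1 5; -1 1 0)], sign=-1
B: triangle coeff Δ(6,1,5) = 1/858; Σ_t [0,0]: t=0:+1/34560 = 1/34560; (3j)²=5/286 [(6 1 5; 0 -1 1)], sign=+1
I_A²/I_B² = (7/286)/(5/286) = 7/5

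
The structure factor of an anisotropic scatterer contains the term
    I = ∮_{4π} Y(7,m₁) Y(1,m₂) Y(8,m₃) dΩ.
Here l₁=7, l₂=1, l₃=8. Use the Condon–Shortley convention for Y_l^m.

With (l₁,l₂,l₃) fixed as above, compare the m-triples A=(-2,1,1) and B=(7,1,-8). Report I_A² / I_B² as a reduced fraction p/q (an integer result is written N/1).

Shared (l₁,l₂,l₃)=(7,1,8): N and (l;000)² cancel in I_A²/I_B².
A: Δ = 0!·14!·2!/17! = 1/2040; Racah Σ t=0..0: t=0:+1/87091200 = 1/87091200; ⇒ 3j(7 1 8; -2 1 1)² = 7/680, sgn -1
B: Δ = 0!·14!·2!/17! = 1/2040; Racah Σ t=0..0: t=0:+1/174356582400 = 1/174356582400; ⇒ 3j(7 1 8; 7 1 -8)² = 1/17, sgn +1
I_A²/I_B² = (7/680)/(1/17) = 7/40

7/40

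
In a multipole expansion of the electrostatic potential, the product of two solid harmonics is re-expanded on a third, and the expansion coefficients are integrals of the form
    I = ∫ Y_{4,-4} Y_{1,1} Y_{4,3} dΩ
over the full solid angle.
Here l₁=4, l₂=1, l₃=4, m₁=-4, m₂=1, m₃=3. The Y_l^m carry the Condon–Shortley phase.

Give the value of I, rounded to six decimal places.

0.000000

l₁+l₂+l₃=9 is odd: 3j(l;000)=0 ⇒ I=0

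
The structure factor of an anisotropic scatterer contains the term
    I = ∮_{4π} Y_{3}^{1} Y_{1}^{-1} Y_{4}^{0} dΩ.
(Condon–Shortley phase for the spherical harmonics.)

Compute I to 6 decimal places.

0.150786

Rules hold: Σm=0, L=8 even, 2≤4≤4.
N = 7·3·9 = 189
Δ = 0!·6!·2!/9! = 1/252
Racah Σ t=0..0: t=0:+1/36 = 1/36
⇒ 3j(3 1 4; 0 0 0)² = 4/63, sgn +1
Racah Σ t=0..0: t=0:+1/96 = 1/96
⇒ 3j(3 1 4; 1 -1 0)² = 1/42, sgn +1
4πI² = N·(3j₀)²·(3jₘ)² = 2/7
I = +1·√(0.285714/4π) = 0.15078601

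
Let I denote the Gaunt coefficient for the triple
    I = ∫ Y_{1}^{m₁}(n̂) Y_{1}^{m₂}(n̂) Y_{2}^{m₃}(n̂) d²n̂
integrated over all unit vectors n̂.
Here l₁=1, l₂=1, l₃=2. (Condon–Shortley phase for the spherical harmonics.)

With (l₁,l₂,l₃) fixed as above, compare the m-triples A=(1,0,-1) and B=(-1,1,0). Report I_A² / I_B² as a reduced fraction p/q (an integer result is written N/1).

3/1

Shared (l₁,l₂,l₃)=(1,1,2): N and (l;000)² cancel in I_A²/I_B².
A: Δ = 0!·2!·2!/5! = 1/30; Racah Σ t=0..0: t=0:+1/2 = 1/2; ⇒ 3j(1 1 2; 1 0 -1)² = 1/10, sgn -1
B: Δ = 0!·2!·2!/5! = 1/30; Racah Σ t=0..0: t=0:+1/4 = 1/4; ⇒ 3j(1 1 2; -1 1 0)² = 1/30, sgn +1
I_A²/I_B² = (1/10)/(1/30) = 3/1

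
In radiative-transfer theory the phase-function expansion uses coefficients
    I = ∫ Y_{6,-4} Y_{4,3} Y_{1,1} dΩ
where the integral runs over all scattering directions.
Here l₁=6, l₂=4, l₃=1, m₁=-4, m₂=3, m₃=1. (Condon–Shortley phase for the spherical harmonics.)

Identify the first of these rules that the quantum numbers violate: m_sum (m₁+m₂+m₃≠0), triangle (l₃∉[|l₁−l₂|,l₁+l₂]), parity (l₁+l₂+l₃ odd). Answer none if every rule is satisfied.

triangle

m₁+m₂+m₃ = -4 + 3 + 1 = 0  ✓
triangle: |6−4|=2 ≤ l₃=1 ≤ 6+4=10  ✗
parity: l₁+l₂+l₃ = 11 is odd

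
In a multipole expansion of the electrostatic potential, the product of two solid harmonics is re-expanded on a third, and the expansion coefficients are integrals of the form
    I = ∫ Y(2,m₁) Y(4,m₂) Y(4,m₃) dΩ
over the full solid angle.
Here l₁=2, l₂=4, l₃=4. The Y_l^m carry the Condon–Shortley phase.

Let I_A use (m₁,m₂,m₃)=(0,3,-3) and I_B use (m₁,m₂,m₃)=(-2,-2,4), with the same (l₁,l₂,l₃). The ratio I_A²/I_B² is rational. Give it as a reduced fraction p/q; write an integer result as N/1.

7/24

Shared (l₁,l₂,l₃)=(2,4,4): N and (l;000)² cancel in I_A²/I_B².
A: Δ = 2!·2!·6!/11! = 1/13860; Racah Σ t=1..2: t=1:−1/720 t=2:+1/480 = 1/1440; ⇒ 3j(2 4 4; 0 3 -3)² = 7/1980, sgn -1
B: Δ = 2!·2!·6!/11! = 1/13860; Racah Σ t=2..2: t=2:+1/2880 = 1/2880; ⇒ 3j(2 4 4; -2 -2 4)² = 2/165, sgn +1
I_A²/I_B² = (7/1980)/(2/165) = 7/24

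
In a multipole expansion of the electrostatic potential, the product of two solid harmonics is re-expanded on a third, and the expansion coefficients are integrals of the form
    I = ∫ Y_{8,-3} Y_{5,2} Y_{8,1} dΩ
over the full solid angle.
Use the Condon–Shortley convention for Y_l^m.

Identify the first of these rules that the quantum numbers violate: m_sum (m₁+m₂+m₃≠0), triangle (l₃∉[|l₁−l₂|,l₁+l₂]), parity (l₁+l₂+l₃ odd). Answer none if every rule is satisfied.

azimuthal sum: -3 + 2 + 1 = 0  ✓
3 ≤ 8 ≤ 13 (triangle on l)  ✓
L = 8 + 5 + 8 = 21 (odd)  ✗

parity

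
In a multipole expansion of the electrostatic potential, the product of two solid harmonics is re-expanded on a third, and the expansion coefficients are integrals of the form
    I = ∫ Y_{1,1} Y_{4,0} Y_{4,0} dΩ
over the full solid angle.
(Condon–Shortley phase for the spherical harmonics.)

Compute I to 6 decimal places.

m-sum = 1 + 0 + 0 = 1 ≠ 0 ⇒ I = 0

0.000000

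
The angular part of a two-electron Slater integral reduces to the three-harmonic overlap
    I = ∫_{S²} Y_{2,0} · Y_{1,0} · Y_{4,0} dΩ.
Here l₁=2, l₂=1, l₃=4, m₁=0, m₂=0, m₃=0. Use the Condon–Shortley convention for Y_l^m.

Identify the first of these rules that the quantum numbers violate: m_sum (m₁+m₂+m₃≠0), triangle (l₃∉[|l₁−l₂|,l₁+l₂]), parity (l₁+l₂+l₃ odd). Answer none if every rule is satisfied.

triangle

Σmᵢ = 0  ✓
l₃∈[|l₁−l₂|,l₁+l₂]=[1,3], have l₃=4  ✗
Σlᵢ = 7 ⇒ odd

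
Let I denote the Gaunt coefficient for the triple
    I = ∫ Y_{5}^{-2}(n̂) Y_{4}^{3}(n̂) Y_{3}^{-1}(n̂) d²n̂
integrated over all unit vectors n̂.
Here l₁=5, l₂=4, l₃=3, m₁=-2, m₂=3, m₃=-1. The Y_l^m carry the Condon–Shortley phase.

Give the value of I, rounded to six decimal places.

m-sum 0 ✓  L=12 even ✓  1≤3≤9 ✓
Π(2lᵢ+1) = 11×9×7 = 693
triangle coeff Δ(5,4,3) = 1/180180
Σ_t [2,4]: t=2:+1/576 t=3:−1/144 t=4:+1/576 = -1/288
(3j)²=20/1001 [(5 4 3; 0 0 0)], sign=+1
Σ_t [5,6]: t=5:−1/960 t=6:+1/4320 = -7/8640
(3j)²=343/12870 [(5 4 3; -2 3 -1)], sign=-1
⇒ 4πI² = 686/1859
I = (-1)√(686/1859/(4π)) = -0.17136315

-0.171363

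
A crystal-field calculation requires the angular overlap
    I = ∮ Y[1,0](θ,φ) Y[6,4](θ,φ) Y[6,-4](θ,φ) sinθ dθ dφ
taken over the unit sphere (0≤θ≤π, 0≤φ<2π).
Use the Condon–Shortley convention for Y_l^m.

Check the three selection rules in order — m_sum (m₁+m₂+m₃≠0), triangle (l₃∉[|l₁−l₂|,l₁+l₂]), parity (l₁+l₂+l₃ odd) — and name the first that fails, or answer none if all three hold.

parity

Σmᵢ = 0  ✓
l₃∈[|l₁−l₂|,l₁+l₂]=[5,7], have l₃=6  ✓
Σlᵢ = 13 ⇒ odd  ✗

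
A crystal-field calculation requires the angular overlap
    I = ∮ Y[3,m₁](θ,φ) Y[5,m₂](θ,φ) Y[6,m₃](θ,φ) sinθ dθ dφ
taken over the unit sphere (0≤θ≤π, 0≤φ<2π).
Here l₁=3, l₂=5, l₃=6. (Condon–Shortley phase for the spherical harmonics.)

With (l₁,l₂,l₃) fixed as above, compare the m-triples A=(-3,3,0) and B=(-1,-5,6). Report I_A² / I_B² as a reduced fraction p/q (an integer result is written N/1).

Shared (l₁,l₂,l₃)=(3,5,6): N and (l;000)² cancel in I_A²/I_B².
A: Δ = 2!·4!·8!/15! = 1/675675; Racah Σ t=2..2: t=2:+1/69120 = 1/69120; ⇒ 3j(3 5 6; -3 3 0)² = 4/429, sgn +1
B: Δ = 2!·4!·8!/15! = 1/675675; Racah Σ t=0..0: t=0:+1/1935360 = 1/1935360; ⇒ 3j(3 5 6; -1 -5 6)² = 3/91, sgn +1
I_A²/I_B² = (4/429)/(3/91) = 28/99

28/99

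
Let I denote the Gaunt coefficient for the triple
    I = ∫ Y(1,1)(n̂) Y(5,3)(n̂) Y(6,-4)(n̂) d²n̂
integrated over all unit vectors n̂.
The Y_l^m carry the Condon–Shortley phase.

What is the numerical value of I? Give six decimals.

0.274090

Rules hold: Σm=0, L=12 even, 4≤6≤6.
N = 3·11·13 = 429
Δ = 0!·2!·10!/13! = 1/858
Racah Σ t=0..0: t=0:+1/14400 = 1/14400
⇒ 3j(1 5 6; 0 0 0)² = 6/143, sgn +1
Racah Σ t=0..0: t=0:+1/161280 = 1/161280
⇒ 3j(1 5 6; 1 3 -4)² = 15/286, sgn +1
4πI² = N·(3j₀)²·(3jₘ)² = 135/143
I = +1·√(0.944056/4π) = 0.27409047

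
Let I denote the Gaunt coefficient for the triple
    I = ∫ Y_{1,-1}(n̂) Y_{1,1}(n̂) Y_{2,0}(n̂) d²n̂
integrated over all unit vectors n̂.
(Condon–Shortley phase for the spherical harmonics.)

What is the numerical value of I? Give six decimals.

m-sum 0 ✓  L=4 even ✓  0≤2≤2 ✓
Π(2lᵢ+1) = 3×3×5 = 45
triangle coeff Δ(1,1,2) = 1/30
Σ_t [0,0]: t=0:+1/1 = 1/1
(3j)²=2/15 [(1 1 2; 0 0 0)], sign=+1
Σ_t [0,0]: t=0:+1/4 = 1/4
(3j)²=1/30 [(1 1 2; -1 1 0)], sign=+1
⇒ 4πI² = 1/5
I = (+1)√(1/5/(4π)) = 0.12615663

0.126157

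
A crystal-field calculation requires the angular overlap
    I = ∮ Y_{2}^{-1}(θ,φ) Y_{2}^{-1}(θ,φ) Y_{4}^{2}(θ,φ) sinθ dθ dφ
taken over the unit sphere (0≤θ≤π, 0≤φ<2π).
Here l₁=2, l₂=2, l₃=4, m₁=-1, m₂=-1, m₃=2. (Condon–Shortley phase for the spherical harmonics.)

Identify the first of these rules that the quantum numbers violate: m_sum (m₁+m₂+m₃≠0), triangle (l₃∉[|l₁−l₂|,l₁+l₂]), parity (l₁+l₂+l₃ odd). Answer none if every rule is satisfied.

m₁+m₂+m₃ = -1 − 1 + 2 = 0  ✓
triangle: |2−2|=0 ≤ l₃=4 ≤ 2+2=4  ✓
parity: l₁+l₂+l₃ = 8 is even  ✓

none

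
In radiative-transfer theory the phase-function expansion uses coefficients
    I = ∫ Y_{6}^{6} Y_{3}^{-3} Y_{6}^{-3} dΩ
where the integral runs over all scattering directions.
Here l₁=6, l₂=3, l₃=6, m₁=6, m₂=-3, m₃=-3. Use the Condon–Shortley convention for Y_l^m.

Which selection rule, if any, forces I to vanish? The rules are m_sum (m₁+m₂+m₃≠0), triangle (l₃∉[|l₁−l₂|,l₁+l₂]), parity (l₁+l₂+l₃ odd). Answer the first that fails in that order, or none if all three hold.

azimuthal sum: 6 − 3 − 3 = 0  ✓
3 ≤ 6 ≤ 9 (triangle on l)  ✓
L = 6 + 3 + 6 = 15 (odd)  ✗

parity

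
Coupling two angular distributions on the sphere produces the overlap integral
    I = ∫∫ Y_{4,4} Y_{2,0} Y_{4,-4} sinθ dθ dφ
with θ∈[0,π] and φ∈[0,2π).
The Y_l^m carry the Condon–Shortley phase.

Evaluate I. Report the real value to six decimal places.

-0.229376

m-sum 0 ✓  L=10 even ✓  2≤4≤6 ✓
Π(2lᵢ+1) = 9×5×9 = 405
triangle coeff Δ(4,2,4) = 1/13860
Σ_t [0,2]: t=0:+1/192 t=1:−1/36 t=2:+1/192 = -5/288
(3j)²=20/693 [(4 2 4; 0 0 0)], sign=-1
Σ_t [0,0]: t=0:+1/2880 = 1/2880
(3j)²=28/495 [(4 2 4; 4 0 -4)], sign=+1
⇒ 4πI² = 80/121
I = (-1)√(80/121/(4π)) = -0.22937568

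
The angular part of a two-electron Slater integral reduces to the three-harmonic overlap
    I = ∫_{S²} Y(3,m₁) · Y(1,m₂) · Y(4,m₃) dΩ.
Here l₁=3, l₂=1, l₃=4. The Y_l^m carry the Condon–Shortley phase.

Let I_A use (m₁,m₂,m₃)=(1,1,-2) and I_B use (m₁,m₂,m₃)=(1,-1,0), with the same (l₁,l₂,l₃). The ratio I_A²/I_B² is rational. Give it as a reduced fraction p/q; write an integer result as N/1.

Shared (l₁,l₂,l₃)=(3,1,4): N and (l;000)² cancel in I_A²/I_B².
A: Δ = 0!·6!·2!/9! = 1/252; Racah Σ t=0..0: t=0:+1/96 = 1/96; ⇒ 3j(3 1 4; 1 1 -2)² = 5/84, sgn +1
B: Δ = 0!·6!·2!/9! = 1/252; Racah Σ t=0..0: t=0:+1/96 = 1/96; ⇒ 3j(3 1 4; 1 -1 0)² = 1/42, sgn +1
I_A²/I_B² = (5/84)/(1/42) = 5/2

5/2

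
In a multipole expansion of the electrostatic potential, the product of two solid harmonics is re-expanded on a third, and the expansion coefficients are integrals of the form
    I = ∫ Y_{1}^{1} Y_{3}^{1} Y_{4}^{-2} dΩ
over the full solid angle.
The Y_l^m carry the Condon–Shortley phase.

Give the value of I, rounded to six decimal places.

0.238414

Rules hold: Σm=0, L=8 even, 2≤4≤4.
N = 3·7·9 = 189
Δ = 0!·2!·6!/9! = 1/252
Racah Σ t=0..0: t=0:+1/36 = 1/36
⇒ 3j(1 3 4; 0 0 0)² = 4/63, sgn +1
Racah Σ t=0..0: t=0:+1/96 = 1/96
⇒ 3j(1 3 4; 1 1 -2)² = 5/84, sgn +1
4πI² = N·(3j₀)²·(3jₘ)² = 5/7
I = +1·√(0.714286/4π) = 0.23841361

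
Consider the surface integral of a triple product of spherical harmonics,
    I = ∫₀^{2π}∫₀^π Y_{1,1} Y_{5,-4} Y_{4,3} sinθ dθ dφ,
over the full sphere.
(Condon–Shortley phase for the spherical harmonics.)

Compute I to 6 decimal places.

0.294638

Checks pass: Σm=0; 10 even; l₃=4∈[4,6].
(2·1+1)(2·5+1)(2·4+1) = 297
Δ: 2! 0! 8! / 11! → 1/495
sum: t=1:−1/576 = -1/576
3j²(1 5 4; 0 0 0) = Δ·Π!·Σ² = 5/99  (sign -1)
sum: t=0:+1/10080 = 1/10080
3j²(1 5 4; 1 -4 3) = Δ·Π!·Σ² = 4/55  (sign -1)
combine: 4πI² = 297·5/99·4/55 = 12/11
take √, sign +1: I = 0.29463840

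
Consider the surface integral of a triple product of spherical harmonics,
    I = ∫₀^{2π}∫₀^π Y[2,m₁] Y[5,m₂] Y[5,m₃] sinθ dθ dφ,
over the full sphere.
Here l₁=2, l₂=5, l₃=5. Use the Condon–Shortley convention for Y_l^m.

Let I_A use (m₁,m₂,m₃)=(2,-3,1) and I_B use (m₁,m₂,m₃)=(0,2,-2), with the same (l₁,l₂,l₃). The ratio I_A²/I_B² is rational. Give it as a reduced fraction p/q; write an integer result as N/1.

28/9

l's match ⇒ only the (l;m) 3-j factors differ between A and B.
A: triangle coeff Δ(2,5,5) = 1/38610; Σ_t [0,0]: t=0:+1/5760 = 1/5760; (3j)²=56/2145 [(2 5 5; 2 -3 1)], sign=+1
B: triangle coeff Δ(2,5,5) = 1/38610; Σ_t [0,2]: t=0:+1/20160 t=1:−1/1440 t=2:+1/2880 = -1/3360; (3j)²=6/715 [(2 5 5; 0 2 -2)], sign=+1
I_A²/I_B² = (56/2145)/(6/715) = 28/9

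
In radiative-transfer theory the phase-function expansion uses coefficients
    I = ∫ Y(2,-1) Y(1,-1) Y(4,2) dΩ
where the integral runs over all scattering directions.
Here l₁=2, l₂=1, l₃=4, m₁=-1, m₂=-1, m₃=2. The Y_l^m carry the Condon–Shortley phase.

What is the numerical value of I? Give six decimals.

0.000000

l₃=4 ∉ [1,3] — triangle fails ⇒ I = 0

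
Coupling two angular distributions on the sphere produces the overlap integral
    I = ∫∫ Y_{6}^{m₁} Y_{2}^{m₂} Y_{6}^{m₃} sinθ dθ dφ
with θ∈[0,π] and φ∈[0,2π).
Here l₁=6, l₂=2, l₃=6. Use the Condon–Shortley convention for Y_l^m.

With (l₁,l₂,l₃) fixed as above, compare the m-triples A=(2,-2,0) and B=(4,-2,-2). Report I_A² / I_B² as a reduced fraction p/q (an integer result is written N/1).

Shared (l₁,l₂,l₃)=(6,2,6): N and (l;000)² cancel in I_A²/I_B².
A: Δ = 2!·10!·2!/15! = 1/90090; Racah Σ t=0..0: t=0:+1/69120 = 1/69120; ⇒ 3j(6 2 6; 2 -2 0)² = 4/143, sgn +1
B: Δ = 2!·10!·2!/15! = 1/90090; Racah Σ t=0..0: t=0:+1/322560 = 1/322560; ⇒ 3j(6 2 6; 4 -2 -2)² = 18/1001, sgn +1
I_A²/I_B² = (4/143)/(18/1001) = 14/9

14/9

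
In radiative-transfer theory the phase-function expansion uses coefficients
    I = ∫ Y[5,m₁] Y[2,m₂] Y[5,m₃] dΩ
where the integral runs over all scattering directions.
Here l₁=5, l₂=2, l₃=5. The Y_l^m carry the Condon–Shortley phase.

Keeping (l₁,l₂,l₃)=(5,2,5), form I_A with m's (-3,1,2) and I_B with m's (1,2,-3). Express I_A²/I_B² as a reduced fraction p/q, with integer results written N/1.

25/28

l's match ⇒ only the (l;m) 3-j factors differ between A and B.
A: triangle coeff Δ(5,2,5) = 1/38610; Σ_t [1,2]: t=1:−1/10080 t=2:+1/2880 = 1/4032; (3j)²=10/429 [(5 2 5; -3 1 2)], sign=-1
B: triangle coeff Δ(5,2,5) = 1/38610; Σ_t [2,2]: t=2:+1/5760 = 1/5760; (3j)²=56/2145 [(5 2 5; 1 2 -3)], sign=+1
I_A²/I_B² = (10/429)/(56/2145) = 25/28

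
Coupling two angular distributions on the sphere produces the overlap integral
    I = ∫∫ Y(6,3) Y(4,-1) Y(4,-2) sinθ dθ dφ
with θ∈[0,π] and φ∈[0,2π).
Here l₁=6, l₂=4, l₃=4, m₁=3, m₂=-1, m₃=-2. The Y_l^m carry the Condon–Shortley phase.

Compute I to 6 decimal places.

Checks pass: Σm=0; 14 even; l₃=4∈[2,10].
(2·6+1)(2·4+1)(2·4+1) = 1053
Δ: 6! 6! 2! / 15! → 1/1261260
sum: t=2:+1/4608 t=3:−1/1296 t=4:+1/4608 = -7/20736
3j²(6 4 4; 0 0 0) = Δ·Π!·Σ² = 20/1287  (sign -1)
sum: t=1:−1/11520 t=2:+1/5760 t=3:−1/51840 = 7/103680
3j²(6 4 4; 3 -1 -2) = Δ·Π!·Σ² = 7/858  (sign +1)
combine: 4πI² = 1053·20/1287·7/858 = 210/1573
take √, sign -1: I = -0.10307192

-0.103072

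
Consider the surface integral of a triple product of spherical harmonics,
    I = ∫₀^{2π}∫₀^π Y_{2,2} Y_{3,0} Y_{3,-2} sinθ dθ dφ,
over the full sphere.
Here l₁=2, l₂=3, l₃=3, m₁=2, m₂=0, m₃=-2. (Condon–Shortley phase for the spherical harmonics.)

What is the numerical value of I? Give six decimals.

Checks pass: Σm=0; 8 even; l₃=3∈[1,5].
(2·2+1)(2·3+1)(2·3+1) = 245
Δ: 2! 2! 4! / 9! → 1/3780
sum: t=0:+1/24 t=1:−1/4 t=2:+1/24 = -1/6
3j²(2 3 3; 0 0 0) = Δ·Π!·Σ² = 4/105  (sign +1)
sum: t=0:+1/24 = 1/24
3j²(2 3 3; 2 0 -2) = Δ·Π!·Σ² = 1/21  (sign -1)
combine: 4πI² = 245·4/105·1/21 = 4/9
take √, sign -1: I = -0.18806319

-0.188063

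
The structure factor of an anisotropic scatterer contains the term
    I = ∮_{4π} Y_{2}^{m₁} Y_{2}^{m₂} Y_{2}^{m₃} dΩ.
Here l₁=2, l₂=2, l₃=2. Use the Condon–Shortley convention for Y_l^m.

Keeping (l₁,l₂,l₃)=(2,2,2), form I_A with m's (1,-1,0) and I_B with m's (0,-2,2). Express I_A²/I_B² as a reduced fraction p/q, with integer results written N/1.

l's match ⇒ only the (l;m) 3-j factors differ between A and B.
A: triangle coeff Δ(2,2,2) = 1/630; Σ_t [0,1]: t=0:+1/2 t=1:−1/4 = 1/4; (3j)²=1/70 [(2 2 2; 1 -1 0)], sign=+1
B: triangle coeff Δ(2,2,2) = 1/630; Σ_t [0,0]: t=0:+1/8 = 1/8; (3j)²=2/35 [(2 2 2; 0 -2 2)], sign=+1
I_A²/I_B² = (1/70)/(2/35) = 1/4

1/4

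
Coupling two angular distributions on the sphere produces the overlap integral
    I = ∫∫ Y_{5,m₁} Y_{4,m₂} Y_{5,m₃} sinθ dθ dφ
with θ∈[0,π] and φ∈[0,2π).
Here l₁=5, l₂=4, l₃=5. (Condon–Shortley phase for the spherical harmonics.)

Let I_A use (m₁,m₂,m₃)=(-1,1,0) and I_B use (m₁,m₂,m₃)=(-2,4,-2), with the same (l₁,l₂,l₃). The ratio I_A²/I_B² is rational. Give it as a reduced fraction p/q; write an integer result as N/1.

Same 5,4,5: normalisation and zero-m 3j drop out of the ratio.
A: Δ: 4! 6! 4! / 15! → 1/3153150; sum: t=1:−1/17280 t=2:+1/1152 t=3:−1/864 t=4:+1/6912 = -7/34560; 3j²(5 4 5; -1 1 0) = Δ·Π!·Σ² = 1/429  (sign +1)
B: Δ: 4! 6! 4! / 15! → 1/3153150; sum: t=4:+1/20736 = 1/20736; 3j²(5 4 5; -2 4 -2) = Δ·Π!·Σ² = 35/1287  (sign -1)
I_A²/I_B² = (1/429)/(35/1287) = 3/35

3/35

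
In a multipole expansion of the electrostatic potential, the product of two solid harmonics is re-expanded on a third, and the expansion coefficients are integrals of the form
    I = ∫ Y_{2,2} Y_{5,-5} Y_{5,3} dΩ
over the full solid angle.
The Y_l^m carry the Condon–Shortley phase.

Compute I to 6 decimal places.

m-sum 0 ✓  L=12 even ✓  3≤5≤7 ✓
Π(2lᵢ+1) = 5×11×11 = 605
triangle coeff Δ(2,5,5) = 1/38610
Σ_t [0,2]: t=0:+1/2880 t=1:−1/576 t=2:+1/2880 = -1/960
(3j)²=10/429 [(2 5 5; 0 0 0)], sign=+1
Σ_t [0,0]: t=0:+1/161280 = 1/161280
(3j)²=1/143 [(2 5 5; 2 -5 3)], sign=+1
⇒ 4πI² = 50/507
I = (+1)√(50/507/(4π)) = 0.08858824

0.088588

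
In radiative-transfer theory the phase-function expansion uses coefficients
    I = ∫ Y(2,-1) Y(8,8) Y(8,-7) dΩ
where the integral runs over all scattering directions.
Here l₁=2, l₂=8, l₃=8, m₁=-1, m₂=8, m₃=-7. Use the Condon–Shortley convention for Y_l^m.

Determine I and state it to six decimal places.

Rules hold: Σm=0, L=18 even, 6≤8≤10.
N = 5·17·17 = 1445
Δ = 2!·2!·14!/19! = 1/348840
Racah Σ t=0..2: t=0:+1/116121600 t=1:−1/25401600 t=2:+1/116121600 = -1/45158400
⇒ 3j(2 8 8; 0 0 0)² = 24/1615, sgn -1
Racah Σ t=2..2: t=2:+1/174356582400 = 1/174356582400
⇒ 3j(2 8 8; -1 8 -7)² = 5/323, sgn -1
4πI² = N·(3j₀)²·(3jₘ)² = 120/361
I = +1·√(0.33241/4π) = 0.16264177

0.162642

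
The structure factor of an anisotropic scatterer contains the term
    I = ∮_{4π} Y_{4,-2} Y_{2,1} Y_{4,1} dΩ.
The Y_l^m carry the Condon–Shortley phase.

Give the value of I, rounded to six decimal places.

m-sum 0 ✓  L=10 even ✓  2≤4≤6 ✓
Π(2lᵢ+1) = 9×5×9 = 405
triangle coeff Δ(4,2,4) = 1/13860
Σ_t [0,2]: t=0:+1/192 t=1:−1/36 t=2:+1/192 = -5/288
(3j)²=20/693 [(4 2 4; 0 0 0)], sign=-1
Σ_t [1,2]: t=1:−1/240 t=2:+1/96 = 1/160
(3j)²=27/1540 [(4 2 4; -2 1 1)], sign=-1
⇒ 4πI² = 1215/5929
I = (+1)√(1215/5929/(4π)) = 0.12770047

0.127700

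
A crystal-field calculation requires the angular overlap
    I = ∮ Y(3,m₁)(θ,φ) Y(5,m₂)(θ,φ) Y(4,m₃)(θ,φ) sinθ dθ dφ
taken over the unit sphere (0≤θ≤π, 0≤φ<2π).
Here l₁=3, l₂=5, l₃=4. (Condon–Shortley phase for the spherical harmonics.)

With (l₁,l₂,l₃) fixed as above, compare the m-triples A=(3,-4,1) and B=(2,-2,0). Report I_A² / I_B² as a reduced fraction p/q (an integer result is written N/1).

Same 3,5,4: normalisation and zero-m 3j drop out of the ratio.
A: Δ: 4! 2! 6! / 13! → 1/180180; sum: t=0:+1/5760 = 1/5760; 3j²(3 5 4; 3 -4 1) = Δ·Π!·Σ² = 9/286  (sign -1)
B: Δ: 4! 2! 6! / 13! → 1/180180; sum: t=0:+1/864 t=1:−1/576 = -1/1728; 3j²(3 5 4; 2 -2 0) = Δ·Π!·Σ² = 5/1287  (sign -1)
I_A²/I_B² = (9/286)/(5/1287) = 81/10

81/10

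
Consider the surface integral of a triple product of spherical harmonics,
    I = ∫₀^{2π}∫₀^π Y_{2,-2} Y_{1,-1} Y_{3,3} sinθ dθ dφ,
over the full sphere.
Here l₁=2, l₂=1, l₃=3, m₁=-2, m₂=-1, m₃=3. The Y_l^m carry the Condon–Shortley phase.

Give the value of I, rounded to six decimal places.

Checks pass: Σm=0; 6 even; l₃=3∈[1,3].
(2·2+1)(2·1+1)(2·3+1) = 105
Δ: 0! 4! 2! / 7! → 1/105
sum: t=0:+1/4 = 1/4
3j²(2 1 3; 0 0 0) = Δ·Π!·Σ² = 3/35  (sign -1)
sum: t=0:+1/48 = 1/48
3j²(2 1 3; -2 -1 3) = Δ·Π!·Σ² = 1/7  (sign +1)
combine: 4πI² = 105·3/35·1/7 = 9/7
take √, sign -1: I = -0.31986543

-0.319865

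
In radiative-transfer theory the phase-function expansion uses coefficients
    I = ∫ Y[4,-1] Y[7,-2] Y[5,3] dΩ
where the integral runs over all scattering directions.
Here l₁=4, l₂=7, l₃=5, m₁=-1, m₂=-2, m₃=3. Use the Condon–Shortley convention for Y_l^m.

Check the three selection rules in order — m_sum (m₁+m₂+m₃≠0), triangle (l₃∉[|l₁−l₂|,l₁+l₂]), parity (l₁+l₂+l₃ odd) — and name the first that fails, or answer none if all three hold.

none

m₁+m₂+m₃ = -1 − 2 + 3 = 0  ✓
triangle: |4−7|=3 ≤ l₃=5 ≤ 4+7=11  ✓
parity: l₁+l₂+l₃ = 16 is even  ✓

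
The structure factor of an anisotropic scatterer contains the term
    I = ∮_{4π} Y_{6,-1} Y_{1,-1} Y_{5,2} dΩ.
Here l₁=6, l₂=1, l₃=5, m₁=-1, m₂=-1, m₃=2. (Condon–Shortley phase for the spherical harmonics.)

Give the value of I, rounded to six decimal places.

m-sum 0 ✓  L=12 even ✓  5≤5≤7 ✓
Π(2lᵢ+1) = 13×3×11 = 429
triangle coeff Δ(6,1,5) = 1/858
Σ_t [1,1]: t=1:−1/14400 = -1/14400
(3j)²=6/143 [(6 1 5; 0 0 0)], sign=+1
Σ_t [0,0]: t=0:+1/60480 = 1/60480
(3j)²=5/429 [(6 1 5; -1 -1 2)], sign=-1
⇒ 4πI² = 30/143
I = (-1)√(30/143/(4π)) = -0.12920749

-0.129207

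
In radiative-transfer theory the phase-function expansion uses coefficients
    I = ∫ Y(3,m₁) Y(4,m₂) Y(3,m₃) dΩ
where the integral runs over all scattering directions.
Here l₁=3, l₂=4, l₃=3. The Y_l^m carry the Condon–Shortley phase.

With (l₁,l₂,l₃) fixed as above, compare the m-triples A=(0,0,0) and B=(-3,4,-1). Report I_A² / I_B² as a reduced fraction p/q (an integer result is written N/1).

6/7

Shared (l₁,l₂,l₃)=(3,4,3): N and (l;000)² cancel in I_A²/I_B².
A: Δ = 4!·2!·4!/11! = 1/34650; Racah Σ t=1..3: t=1:−1/72 t=2:+1/16 t=3:−1/72 = 5/144; ⇒ 3j(3 4 3; 0 0 0)² = 2/77, sgn -1
B: Δ = 4!·2!·4!/11! = 1/34650; Racah Σ t=4..4: t=4:+1/1152 = 1/1152; ⇒ 3j(3 4 3; -3 4 -1)² = 1/33, sgn +1
I_A²/I_B² = (2/77)/(1/33) = 6/7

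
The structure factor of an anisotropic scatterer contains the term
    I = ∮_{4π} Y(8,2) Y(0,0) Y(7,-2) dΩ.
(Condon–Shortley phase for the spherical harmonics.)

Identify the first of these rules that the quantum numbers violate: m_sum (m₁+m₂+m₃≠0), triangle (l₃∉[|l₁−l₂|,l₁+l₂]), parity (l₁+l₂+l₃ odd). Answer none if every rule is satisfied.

triangle

Σmᵢ = 0  ✓
l₃∈[|l₁−l₂|,l₁+l₂]=[8,8], have l₃=7  ✗
Σlᵢ = 15 ⇒ odd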